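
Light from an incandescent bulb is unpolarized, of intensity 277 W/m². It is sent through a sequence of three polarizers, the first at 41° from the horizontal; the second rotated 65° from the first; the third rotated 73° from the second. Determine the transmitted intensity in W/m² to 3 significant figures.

I ≈ 2.11 W/m²

Unpolarized light through the first polarizer → I₁ = 277 W/m²/2 = 138.5 W/m², polarized at 41°.
I₂ = I₁ · cos²(65°) = 138.5 · 0.1786 = 24.74 W/m².
I₃ = I₂ · cos²(73°) = 24.74 · 0.08548 = 2.115 W/m².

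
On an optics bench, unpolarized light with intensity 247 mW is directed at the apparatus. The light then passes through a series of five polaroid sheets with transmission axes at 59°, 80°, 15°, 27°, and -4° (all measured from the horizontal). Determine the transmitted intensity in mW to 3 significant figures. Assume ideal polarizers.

Unpolarized light through the first polarizer → I₁ = 247 mW/2 = 123.5 mW, polarized at 59°.
I₂ = I₁ · cos²(21°) = 123.5 · 0.8716 = 107.6 mW.
I₃ = I₂ · cos²(65°) = 107.6 · 0.1786 = 19.23 mW.
I₄ = I₃ · cos²(12°) = 19.23 · 0.9568 = 18.39 mW.
I₅ = I₄ · cos²(31°) = 18.39 · 0.7347 = 13.51 mW.

I ≈ 13.5 mW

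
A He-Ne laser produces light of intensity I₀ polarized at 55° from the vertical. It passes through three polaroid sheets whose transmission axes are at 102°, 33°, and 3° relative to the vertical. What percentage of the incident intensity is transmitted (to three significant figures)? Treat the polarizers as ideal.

I₁ = I₀ cos²(102° − 55°) = I₀ cos²(47°) = 0.4651 I₀.
I₂ = I₁ cos²(33° − 102°) = 0.4651 I₀ · cos²(69°) = 0.05973 I₀.
I₃ = I₂ cos²(3° − 33°) = 0.05973 I₀ · cos²(30°) = 0.0448 I₀.
That is 4.48% of the incident intensity.

≈ 4.48%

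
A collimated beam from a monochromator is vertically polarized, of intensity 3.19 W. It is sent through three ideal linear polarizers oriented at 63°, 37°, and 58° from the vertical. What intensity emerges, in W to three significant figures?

By Malus's law, I₁ = 3.19 W · cos²(63°) = 0.6575 W.
I₂ = I₁ · cos²(26°) = 0.6575 · 0.8078 = 0.5311 W.
I₃ = I₂ · cos²(21°) = 0.5311 · 0.8716 = 0.4629 W.

I ≈ 0.463 W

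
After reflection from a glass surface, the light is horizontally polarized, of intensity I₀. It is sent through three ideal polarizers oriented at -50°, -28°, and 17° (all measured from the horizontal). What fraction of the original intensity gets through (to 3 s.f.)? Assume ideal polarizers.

≈ 0.178 I₀

By Malus's law, I₁ = I₀ cos²(-50° − 0°) = I₀ cos²(50°) = 0.4132 I₀.
I₂ = I₁ cos²(-28° + 50°) = 0.4132 I₀ · cos²(22°) = 0.3552 I₀.
I₃ = I₂ cos²(17° + 28°) = 0.3552 I₀ · cos²(45°) = 0.1776 I₀.
Transmitted fraction = 0.1776.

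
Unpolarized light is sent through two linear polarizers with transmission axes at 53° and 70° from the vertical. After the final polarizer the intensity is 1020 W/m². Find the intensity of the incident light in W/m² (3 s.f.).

Unpolarized light through the first polarizer → I₁ = ½ I₀, now polarized at 53°.
I₂ = I₁ cos²(70° − 53°) = 0.5 I₀ · cos²(17°) = 0.4573 I₀.
So 1020 W/m² = 0.4573 I₀, giving I₀ = 1020/0.4573 = 2231 W/m².

I₀ ≈ 2230 W/m²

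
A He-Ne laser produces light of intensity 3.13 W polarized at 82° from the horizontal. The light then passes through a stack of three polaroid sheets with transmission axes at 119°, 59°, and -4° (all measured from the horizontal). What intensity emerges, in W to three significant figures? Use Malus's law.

By Malus's law, I₁ = 3.13 W · cos²(37°) = 1.996 W.
I₂ = I₁ · cos²(60°) = 1.996 · 0.25 = 0.4991 W.
I₃ = I₂ · cos²(63°) = 0.4991 · 0.2061 = 0.1029 W.

I ≈ 0.103 W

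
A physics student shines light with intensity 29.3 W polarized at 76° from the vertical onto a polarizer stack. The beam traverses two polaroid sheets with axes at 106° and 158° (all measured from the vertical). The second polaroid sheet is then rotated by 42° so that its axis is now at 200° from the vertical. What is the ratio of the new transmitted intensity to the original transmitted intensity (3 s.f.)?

I_new/I_old ≈ 0.0128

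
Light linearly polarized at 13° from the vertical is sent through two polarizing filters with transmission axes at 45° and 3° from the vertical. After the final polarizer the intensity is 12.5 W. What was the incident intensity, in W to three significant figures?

I₀ ≈ 31.5 W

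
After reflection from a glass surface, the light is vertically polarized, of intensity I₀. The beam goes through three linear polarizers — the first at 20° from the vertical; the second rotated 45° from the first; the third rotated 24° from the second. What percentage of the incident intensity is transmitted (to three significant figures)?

≈ 36.8%

I₁ = I₀ cos²(20° − 0°) = I₀ cos²(20°) = 0.883 I₀.
I₂ = I₁ cos²(45°) = 0.883 · 0.5 I₀ = 0.4415 I₀.
I₃ = I₂ cos²(24°) = 0.4415 · 0.8346 I₀ = 0.3685 I₀.
That is 36.85% of the incident intensity.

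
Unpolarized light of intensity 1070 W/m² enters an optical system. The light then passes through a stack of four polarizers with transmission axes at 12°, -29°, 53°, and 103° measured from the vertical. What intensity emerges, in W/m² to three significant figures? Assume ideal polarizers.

I ≈ 2.44 W/m²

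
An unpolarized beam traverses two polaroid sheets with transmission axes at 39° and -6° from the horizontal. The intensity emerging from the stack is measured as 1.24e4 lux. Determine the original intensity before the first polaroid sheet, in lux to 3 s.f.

I₀ ≈ 4.96e4 lux

Unpolarized light through the first polarizer → I₁ = ½ I₀, now polarized at 39°.
I₂ = I₁ cos²(-6° − 39°) = 0.5 I₀ · cos²(45°) = 0.25 I₀.
So 1.24e4 lux = 0.25 I₀, giving I₀ = 1.24e4/0.25 = 4.96e+04 lux.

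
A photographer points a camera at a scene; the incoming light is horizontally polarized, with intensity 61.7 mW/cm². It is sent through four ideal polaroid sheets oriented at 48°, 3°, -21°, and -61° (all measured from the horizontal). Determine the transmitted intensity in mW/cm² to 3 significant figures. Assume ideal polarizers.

I₁ = 61.7 mW/cm² · cos²(48°) = 27.63 mW/cm².
I₂ = I₁ · cos²(45°) = 27.63 · 0.5 = 13.81 mW/cm².
I₃ = I₂ · cos²(24°) = 13.81 · 0.8346 = 11.53 mW/cm².
I₄ = I₃ · cos²(40°) = 11.53 · 0.5868 = 6.765 mW/cm².

I ≈ 6.76 mW/cm²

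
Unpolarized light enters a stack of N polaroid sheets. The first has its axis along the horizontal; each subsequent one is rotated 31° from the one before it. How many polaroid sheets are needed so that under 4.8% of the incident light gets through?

First polarizer halves the unpolarized light: factor 1/2.
Each further stage multiplies by cos²(31°) = 0.7347.
After N polarizers: T = 0.5·0.7347^(N−1). Require T < 0.048 ⇒ N−1 > ln(0.048/0.5)/ln(0.7347) = 7.60, so N−1 ≥ 8 and N = 9.
Check: N=9 gives T = 0.04246 < 0.048; N=8 gives T = 0.05779.

N = 9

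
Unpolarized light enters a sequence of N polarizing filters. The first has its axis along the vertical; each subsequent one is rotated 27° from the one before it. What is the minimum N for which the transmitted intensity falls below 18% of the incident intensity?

First polarizer halves the unpolarized light: factor 1/2.
Each further stage multiplies by cos²(27°) = 0.7939.
After N polarizers: T = 0.5·0.7939^(N−1). Require T < 0.18 ⇒ N−1 > ln(0.18/0.5)/ln(0.7939) = 4.43, so N−1 ≥ 5 and N = 6.
Check: N=6 gives T = 0.1577 < 0.18; N=5 gives T = 0.1986.

N = 6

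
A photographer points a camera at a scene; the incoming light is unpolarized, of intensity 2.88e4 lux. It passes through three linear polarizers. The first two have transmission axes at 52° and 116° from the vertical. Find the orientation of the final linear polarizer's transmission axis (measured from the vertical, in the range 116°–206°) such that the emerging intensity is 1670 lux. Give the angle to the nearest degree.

Unpolarized light through the first polarizer → I₁ = ½ I₀, now polarized at 52°.
I₂ = I₁ cos²(116° − 52°) = 0.5 I₀ · cos²(64°) = 0.09608 I₀.
Target fraction: 1670 / 2.88e4 lux = 0.05799 of I₀.
Need I₃/I₀ = 0.05799, so cos²(θ − 116°) = 0.05799 / 0.09608 = 0.6035.
θ − 116° = arccos(√0.6035) = 39.0°, giving θ ≈ 116 + 39.0 = 155.0°.

θ ≈ 155°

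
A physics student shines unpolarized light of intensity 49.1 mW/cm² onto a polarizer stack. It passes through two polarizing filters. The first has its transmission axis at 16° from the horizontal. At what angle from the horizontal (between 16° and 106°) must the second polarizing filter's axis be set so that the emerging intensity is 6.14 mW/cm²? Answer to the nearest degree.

Unpolarized light through the first polarizer → I₁ = ½ I₀, now polarized at 16°.
Target fraction: 6.14 / 49.1 mW/cm² = 0.1251 of I₀.
Need I₂/I₀ = 0.1251, so cos²(θ − 16°) = 0.1251 / 0.5 = 0.2501.
θ − 16° = arccos(√0.2501) = 60.0°, giving θ ≈ 16 + 60.0 = 76.0°.

θ ≈ 76°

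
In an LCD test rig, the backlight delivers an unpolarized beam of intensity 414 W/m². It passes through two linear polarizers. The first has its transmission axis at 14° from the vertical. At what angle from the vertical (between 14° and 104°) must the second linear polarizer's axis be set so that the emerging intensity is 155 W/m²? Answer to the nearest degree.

Unpolarized light through the first polarizer → I₁ = ½ I₀, now polarized at 14°.
Target fraction: 155 / 414 W/m² = 0.3744 of I₀.
Need I₂/I₀ = 0.3744, so cos²(θ − 14°) = 0.3744 / 0.5 = 0.7488.
θ − 14° = arccos(√0.7488) = 30.1°, giving θ ≈ 14 + 30.1 = 44.1°.

θ ≈ 44°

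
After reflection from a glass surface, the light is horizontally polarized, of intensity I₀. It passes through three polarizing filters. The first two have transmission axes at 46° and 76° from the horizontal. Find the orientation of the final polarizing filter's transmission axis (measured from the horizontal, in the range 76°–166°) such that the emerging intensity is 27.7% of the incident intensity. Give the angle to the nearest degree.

θ ≈ 105°

I₁ = I₀ cos²(46° − 0°) = I₀ cos²(46°) = 0.4826 I₀.
I₂ = I₁ cos²(76° − 46°) = 0.4826 I₀ · cos²(30°) = 0.3619 I₀.
Need I₃/I₀ = 0.277, so cos²(θ − 76°) = 0.277 / 0.3619 = 0.7654.
θ − 76° = arccos(√0.7654) = 29.0°, giving θ ≈ 76 + 29.0 = 105.0°.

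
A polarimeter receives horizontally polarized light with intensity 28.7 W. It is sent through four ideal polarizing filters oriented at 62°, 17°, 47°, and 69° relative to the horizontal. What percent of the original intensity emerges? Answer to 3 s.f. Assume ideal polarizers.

≈ 7.11%

By Malus's law, I₁ = 28.7 W · cos²(62°) = 6.326 W.
I₂ = I₁ · cos²(45°) = 6.326 · 0.5 = 3.163 W.
I₃ = I₂ · cos²(30°) = 3.163 · 0.75 = 2.372 W.
I₄ = I₃ · cos²(22°) = 2.372 · 0.8597 = 2.039 W.
That is 7.105% of the incident intensity.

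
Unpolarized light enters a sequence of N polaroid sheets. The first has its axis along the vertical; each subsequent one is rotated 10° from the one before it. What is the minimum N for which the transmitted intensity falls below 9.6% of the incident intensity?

N = 55

First polarizer halves the unpolarized light: factor 1/2.
Each further stage multiplies by cos²(10°) = 0.9698.
After N polarizers: T = 0.5·0.9698^(N−1). Require T < 0.096 ⇒ N−1 > ln(0.096/0.5)/ln(0.9698) = 53.90, so N−1 ≥ 54 and N = 55.
Check: N=55 gives T = 0.0957 < 0.096; N=54 gives T = 0.09868.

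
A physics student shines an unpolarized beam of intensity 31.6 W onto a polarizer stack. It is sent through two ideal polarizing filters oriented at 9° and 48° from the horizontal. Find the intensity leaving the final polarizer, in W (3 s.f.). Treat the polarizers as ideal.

I ≈ 9.54 W

Unpolarized light through the first polarizer → I₁ = 31.6 W/2 = 15.8 W, polarized at 9°.
I₂ = I₁ · cos²(39°) = 15.8 · 0.604 = 9.543 W.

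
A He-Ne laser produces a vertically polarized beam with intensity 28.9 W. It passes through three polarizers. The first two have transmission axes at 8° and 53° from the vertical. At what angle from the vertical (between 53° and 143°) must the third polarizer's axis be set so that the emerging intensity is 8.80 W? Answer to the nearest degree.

I₁ = I₀ cos²(8° − 0°) = I₀ cos²(8°) = 0.9806 I₀.
I₂ = I₁ cos²(53° − 8°) = 0.9806 I₀ · cos²(45°) = 0.4903 I₀.
Target fraction: 8.80 / 28.9 W = 0.3045 of I₀.
Need I₃/I₀ = 0.3045, so cos²(θ − 53°) = 0.3045 / 0.4903 = 0.621.
θ − 53° = arccos(√0.621) = 38.0°, giving θ ≈ 53 + 38.0 = 91.0°.

θ ≈ 91°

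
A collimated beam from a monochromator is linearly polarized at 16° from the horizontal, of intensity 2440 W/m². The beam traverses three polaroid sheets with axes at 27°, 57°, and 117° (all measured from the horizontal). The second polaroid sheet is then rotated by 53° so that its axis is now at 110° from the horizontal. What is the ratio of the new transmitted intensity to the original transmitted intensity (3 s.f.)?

I_new/I_old ≈ 0.0780

Before rotation:
I₁ = I₀ cos²(27° − 16°) = I₀ cos²(11°) = 0.9636 I₀.
I₂ = I₁ cos²(57° − 27°) = 0.9636 I₀ · cos²(30°) = 0.7227 I₀.
I₃ = I₂ cos²(117° − 57°) = 0.7227 I₀ · cos²(60°) = 0.1807 I₀.
After rotation:
I₁ = I₀ cos²(27° − 16°) = I₀ cos²(11°) = 0.9636 I₀.
I₂ = I₁ cos²(110° − 27°) = 0.9636 I₀ · cos²(83°) = 0.01431 I₀.
I₃ = I₂ cos²(117° − 110°) = 0.01431 I₀ · cos²(7°) = 0.0141 I₀.
Ratio = 0.0141 / 0.1807 = 0.07803.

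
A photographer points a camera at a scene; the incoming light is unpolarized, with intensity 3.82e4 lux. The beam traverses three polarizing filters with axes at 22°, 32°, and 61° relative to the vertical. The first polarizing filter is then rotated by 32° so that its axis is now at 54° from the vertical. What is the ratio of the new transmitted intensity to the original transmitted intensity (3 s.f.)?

I_new/I_old ≈ 0.886

Before rotation:
Unpolarized light through the first polarizer → I₁ = ½ I₀, now polarized at 22°.
I₂ = I₁ cos²(32° − 22°) = 0.5 I₀ · cos²(10°) = 0.4849 I₀.
I₃ = I₂ cos²(61° − 32°) = 0.4849 I₀ · cos²(29°) = 0.3709 I₀.
After rotation:
Unpolarized light through the first polarizer → I₁ = ½ I₀, now polarized at 54°.
I₂ = I₁ cos²(32° − 54°) = 0.5 I₀ · cos²(22°) = 0.4298 I₀.
I₃ = I₂ cos²(61° − 32°) = 0.4298 I₀ · cos²(29°) = 0.3288 I₀.
Ratio = 0.3288 / 0.3709 = 0.8864.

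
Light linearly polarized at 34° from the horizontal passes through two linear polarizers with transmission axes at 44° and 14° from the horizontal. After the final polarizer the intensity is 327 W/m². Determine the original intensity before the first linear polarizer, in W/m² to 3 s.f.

I₀ ≈ 450 W/m²

I₁ = I₀ cos²(44° − 34°) = I₀ cos²(10°) = 0.9698 I₀.
I₂ = I₁ cos²(14° − 44°) = 0.9698 I₀ · cos²(30°) = 0.7274 I₀.
So 327 W/m² = 0.7274 I₀, giving I₀ = 327/0.7274 = 449.6 W/m².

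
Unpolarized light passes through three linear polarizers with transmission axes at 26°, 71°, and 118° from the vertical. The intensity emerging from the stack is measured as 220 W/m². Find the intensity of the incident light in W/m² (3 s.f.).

Unpolarized light through the first polarizer → I₁ = ½ I₀, now polarized at 26°.
I₂ = I₁ cos²(71° − 26°) = 0.5 I₀ · cos²(45°) = 0.25 I₀.
I₃ = I₂ cos²(118° − 71°) = 0.25 I₀ · cos²(47°) = 0.1163 I₀.
So 220 W/m² = 0.1163 I₀, giving I₀ = 220/0.1163 = 1892 W/m².

I₀ ≈ 1890 W/m²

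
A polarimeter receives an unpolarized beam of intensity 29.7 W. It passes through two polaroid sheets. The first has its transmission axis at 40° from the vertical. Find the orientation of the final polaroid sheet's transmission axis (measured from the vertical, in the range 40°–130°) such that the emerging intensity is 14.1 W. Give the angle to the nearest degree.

θ ≈ 53°

Unpolarized light through the first polarizer → I₁ = ½ I₀, now polarized at 40°.
Target fraction: 14.1 / 29.7 W = 0.4747 of I₀.
Need I₂/I₀ = 0.4747, so cos²(θ − 40°) = 0.4747 / 0.5 = 0.9495.
θ − 40° = arccos(√0.9495) = 13.0°, giving θ ≈ 40 + 13.0 = 53.0°.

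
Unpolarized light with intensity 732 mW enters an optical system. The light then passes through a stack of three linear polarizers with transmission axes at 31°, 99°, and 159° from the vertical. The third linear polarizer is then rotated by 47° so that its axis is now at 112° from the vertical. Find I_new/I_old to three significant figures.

Before rotation:
Unpolarized light through the first polarizer → I₁ = ½ I₀, now polarized at 31°.
I₂ = I₁ cos²(99° − 31°) = 0.5 I₀ · cos²(68°) = 0.07017 I₀.
I₃ = I₂ cos²(159° − 99°) = 0.07017 I₀ · cos²(60°) = 0.01754 I₀.
After rotation:
Unpolarized light through the first polarizer → I₁ = ½ I₀, now polarized at 31°.
I₂ = I₁ cos²(99° − 31°) = 0.5 I₀ · cos²(68°) = 0.07017 I₀.
I₃ = I₂ cos²(112° − 99°) = 0.07017 I₀ · cos²(13°) = 0.06661 I₀.
Ratio = 0.06661 / 0.01754 = 3.798.

I_new/I_old ≈ 3.80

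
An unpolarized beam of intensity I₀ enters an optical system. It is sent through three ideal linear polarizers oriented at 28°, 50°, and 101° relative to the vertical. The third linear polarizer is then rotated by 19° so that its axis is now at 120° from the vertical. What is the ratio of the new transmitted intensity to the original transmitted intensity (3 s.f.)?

Before rotation:
Unpolarized light through the first polarizer → I₁ = ½ I₀, now polarized at 28°.
I₂ = I₁ cos²(50° − 28°) = 0.5 I₀ · cos²(22°) = 0.4298 I₀.
I₃ = I₂ cos²(101° − 50°) = 0.4298 I₀ · cos²(51°) = 0.1702 I₀.
After rotation:
Unpolarized light through the first polarizer → I₁ = ½ I₀, now polarized at 28°.
I₂ = I₁ cos²(50° − 28°) = 0.5 I₀ · cos²(22°) = 0.4298 I₀.
I₃ = I₂ cos²(120° − 50°) = 0.4298 I₀ · cos²(70°) = 0.05028 I₀.
Ratio = 0.05028 / 0.1702 = 0.2954.

I_new/I_old ≈ 0.295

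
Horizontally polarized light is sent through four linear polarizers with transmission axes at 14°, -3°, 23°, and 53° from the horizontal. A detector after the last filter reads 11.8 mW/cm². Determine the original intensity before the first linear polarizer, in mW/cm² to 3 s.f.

I₁ = I₀ cos²(14° − 0°) = I₀ cos²(14°) = 0.9415 I₀.
I₂ = I₁ cos²(-3° − 14°) = 0.9415 I₀ · cos²(17°) = 0.861 I₀.
I₃ = I₂ cos²(23° + 3°) = 0.861 I₀ · cos²(26°) = 0.6955 I₀.
I₄ = I₃ cos²(53° − 23°) = 0.6955 I₀ · cos²(30°) = 0.5217 I₀.
So 11.8 mW/cm² = 0.5217 I₀, giving I₀ = 11.8/0.5217 = 22.62 mW/cm².

I₀ ≈ 22.6 mW/cm²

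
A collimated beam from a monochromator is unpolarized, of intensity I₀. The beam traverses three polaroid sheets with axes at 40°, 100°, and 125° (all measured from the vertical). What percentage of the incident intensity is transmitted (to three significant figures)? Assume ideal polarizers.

Unpolarized light through the first polarizer → I₁ = ½ I₀, now polarized at 40°.
I₂ = I₁ cos²(100° − 40°) = 0.5 I₀ · cos²(60°) = 0.125 I₀.
I₃ = I₂ cos²(125° − 100°) = 0.125 I₀ · cos²(25°) = 0.1027 I₀.
That is 10.27% of the incident intensity.

≈ 10.3%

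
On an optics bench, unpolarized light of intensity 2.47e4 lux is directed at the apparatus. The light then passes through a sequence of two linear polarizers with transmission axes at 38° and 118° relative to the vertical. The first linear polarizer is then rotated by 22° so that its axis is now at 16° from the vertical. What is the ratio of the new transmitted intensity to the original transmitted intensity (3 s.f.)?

I_new/I_old ≈ 1.43

Before rotation:
Unpolarized light through the first polarizer → I₁ = ½ I₀, now polarized at 38°.
I₂ = I₁ cos²(118° − 38°) = 0.5 I₀ · cos²(80°) = 0.01508 I₀.
After rotation:
Unpolarized light through the first polarizer → I₁ = ½ I₀, now polarized at 16°.
Angle between axes 1 and 2: 78°. I₂ = 0.5 I₀ · cos²(78°) = 0.02161 I₀.
Ratio = 0.02161 / 0.01508 = 1.434.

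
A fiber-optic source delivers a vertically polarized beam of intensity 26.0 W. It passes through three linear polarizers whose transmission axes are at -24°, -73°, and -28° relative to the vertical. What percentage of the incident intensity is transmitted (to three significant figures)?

≈ 18.0%

I₁ = 26.0 W · cos²(24°) = 21.7 W.
I₂ = I₁ · cos²(49°) = 21.7 · 0.4304 = 9.339 W.
I₃ = I₂ · cos²(45°) = 9.339 · 0.5 = 4.67 W.
That is 17.96% of the incident intensity.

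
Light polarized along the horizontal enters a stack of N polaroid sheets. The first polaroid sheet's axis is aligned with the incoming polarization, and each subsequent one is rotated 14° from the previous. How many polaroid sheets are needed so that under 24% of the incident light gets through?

First polarizer is aligned with the polarization: full transmission.
Each further stage multiplies by cos²(14°) = 0.9415.
After N polarizers: T = 0.9415^(N−1). Require T < 0.24 ⇒ N−1 > ln(0.24)/ln(0.9415) = 23.66, so N−1 ≥ 24 and N = 25.
Check: N=25 gives T = 0.2352 < 0.24; N=24 gives T = 0.2498.

N = 25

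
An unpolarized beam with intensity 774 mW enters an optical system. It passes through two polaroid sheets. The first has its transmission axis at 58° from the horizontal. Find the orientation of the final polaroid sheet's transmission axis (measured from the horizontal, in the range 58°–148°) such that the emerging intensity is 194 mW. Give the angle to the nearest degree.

θ ≈ 103°

Unpolarized light through the first polarizer → I₁ = ½ I₀, now polarized at 58°.
Target fraction: 194 / 774 mW = 0.2506 of I₀.
Need I₂/I₀ = 0.2506, so cos²(θ − 58°) = 0.2506 / 0.5 = 0.5013.
θ − 58° = arccos(√0.5013) = 44.9°, giving θ ≈ 58 + 44.9 = 102.9°.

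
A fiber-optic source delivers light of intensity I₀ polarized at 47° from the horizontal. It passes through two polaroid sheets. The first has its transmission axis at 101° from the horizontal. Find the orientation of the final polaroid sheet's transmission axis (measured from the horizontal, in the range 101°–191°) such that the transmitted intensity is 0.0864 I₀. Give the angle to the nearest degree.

By Malus's law, I₁ = I₀ cos²(101° − 47°) = I₀ cos²(54°) = 0.3455 I₀.
Need I₂/I₀ = 0.0864, so cos²(θ − 101°) = 0.0864 / 0.3455 = 0.2501.
θ − 101° = arccos(√0.2501) = 60.0°, giving θ ≈ 101 + 60.0 = 161.0°.

θ ≈ 161°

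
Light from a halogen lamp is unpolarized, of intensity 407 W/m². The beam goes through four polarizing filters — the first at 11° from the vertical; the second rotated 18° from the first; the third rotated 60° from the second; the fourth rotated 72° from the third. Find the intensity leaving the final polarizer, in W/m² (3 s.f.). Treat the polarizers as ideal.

I ≈ 4.39 W/m²

Unpolarized light through the first polarizer → I₁ = 407 W/m²/2 = 203.5 W/m², polarized at 11°.
I₂ = I₁ · cos²(18°) = 203.5 · 0.9045 = 184.1 W/m².
I₃ = I₂ · cos²(60°) = 184.1 · 0.25 = 46.02 W/m².
I₄ = I₃ · cos²(72°) = 46.02 · 0.09549 = 4.394 W/m².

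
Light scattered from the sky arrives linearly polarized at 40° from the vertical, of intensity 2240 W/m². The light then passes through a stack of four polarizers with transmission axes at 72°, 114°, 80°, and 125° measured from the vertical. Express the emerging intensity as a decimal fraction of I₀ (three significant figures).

I₁ = 2240 W/m² · cos²(32°) = 1611 W/m².
I₂ = I₁ · cos²(42°) = 1611 · 0.5523 = 889.7 W/m².
I₃ = I₂ · cos²(34°) = 889.7 · 0.6873 = 611.5 W/m².
I₄ = I₃ · cos²(45°) = 611.5 · 0.5 = 305.7 W/m².
Transmitted fraction = 0.1365.

I/I₀ ≈ 0.136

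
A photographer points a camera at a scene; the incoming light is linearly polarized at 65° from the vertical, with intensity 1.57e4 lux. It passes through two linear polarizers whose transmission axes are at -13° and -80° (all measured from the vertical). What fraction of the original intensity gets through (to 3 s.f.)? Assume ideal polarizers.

I₁ = 1.57e4 lux · cos²(78°) = 678.7 lux.
I₂ = I₁ · cos²(67°) = 678.7 · 0.1527 = 103.6 lux.
Transmitted fraction = 0.0066.

I/I₀ ≈ 0.00660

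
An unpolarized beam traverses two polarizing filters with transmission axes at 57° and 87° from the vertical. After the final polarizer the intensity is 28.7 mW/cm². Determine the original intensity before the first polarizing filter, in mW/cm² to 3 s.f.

I₀ ≈ 76.5 mW/cm²

Unpolarized light through the first polarizer → I₁ = ½ I₀, now polarized at 57°.
I₂ = I₁ cos²(87° − 57°) = 0.5 I₀ · cos²(30°) = 0.375 I₀.
So 28.7 mW/cm² = 0.375 I₀, giving I₀ = 28.7/0.375 = 76.53 mW/cm².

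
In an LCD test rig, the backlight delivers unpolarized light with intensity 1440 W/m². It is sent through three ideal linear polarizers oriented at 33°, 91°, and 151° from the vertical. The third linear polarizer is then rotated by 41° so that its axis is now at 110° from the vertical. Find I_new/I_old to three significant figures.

I_new/I_old ≈ 3.58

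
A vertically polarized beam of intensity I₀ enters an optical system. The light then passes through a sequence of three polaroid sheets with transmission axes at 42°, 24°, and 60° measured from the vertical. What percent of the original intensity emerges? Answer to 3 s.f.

≈ 32.7%

By Malus's law, I₁ = I₀ cos²(42° − 0°) = I₀ cos²(42°) = 0.5523 I₀.
I₂ = I₁ cos²(24° − 42°) = 0.5523 I₀ · cos²(18°) = 0.4995 I₀.
I₃ = I₂ cos²(60° − 24°) = 0.4995 I₀ · cos²(36°) = 0.3269 I₀.
That is 32.69% of the incident intensity.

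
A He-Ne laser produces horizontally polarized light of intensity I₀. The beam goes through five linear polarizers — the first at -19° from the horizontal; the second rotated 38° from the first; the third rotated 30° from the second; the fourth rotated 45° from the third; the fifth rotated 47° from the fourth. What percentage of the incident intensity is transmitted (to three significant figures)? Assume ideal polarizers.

≈ 9.68%

I₁ = I₀ cos²(-19° − 0°) = I₀ cos²(19°) = 0.894 I₀.
I₂ = I₁ cos²(38°) = 0.894 · 0.621 I₀ = 0.5551 I₀.
I₃ = I₂ cos²(30°) = 0.5551 · 0.75 I₀ = 0.4164 I₀.
I₄ = I₃ cos²(45°) = 0.4164 · 0.5 I₀ = 0.2082 I₀.
I₅ = I₄ cos²(47°) = 0.2082 · 0.4651 I₀ = 0.09683 I₀.
That is 9.683% of the incident intensity.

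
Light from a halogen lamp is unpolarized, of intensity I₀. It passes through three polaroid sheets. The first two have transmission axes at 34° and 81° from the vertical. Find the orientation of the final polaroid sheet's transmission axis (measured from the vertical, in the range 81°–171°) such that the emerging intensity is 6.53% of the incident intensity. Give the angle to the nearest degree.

θ ≈ 139°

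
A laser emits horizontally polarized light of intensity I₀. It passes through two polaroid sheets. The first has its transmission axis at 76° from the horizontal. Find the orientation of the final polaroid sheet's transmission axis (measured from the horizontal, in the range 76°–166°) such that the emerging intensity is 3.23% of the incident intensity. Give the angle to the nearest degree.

I₁ = I₀ cos²(76° − 0°) = I₀ cos²(76°) = 0.05853 I₀.
Need I₂/I₀ = 0.0323, so cos²(θ − 76°) = 0.0323 / 0.05853 = 0.5519.
θ − 76° = arccos(√0.5519) = 42.0°, giving θ ≈ 76 + 42.0 = 118.0°.

θ ≈ 118°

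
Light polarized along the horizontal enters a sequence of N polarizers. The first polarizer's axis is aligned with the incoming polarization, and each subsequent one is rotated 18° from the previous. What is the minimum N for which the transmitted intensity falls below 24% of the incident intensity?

N = 16

First polarizer is aligned with the polarization: full transmission.
Each further stage multiplies by cos²(18°) = 0.9045.
After N polarizers: T = 0.9045^(N−1). Require T < 0.24 ⇒ N−1 > ln(0.24)/ln(0.9045) = 14.22, so N−1 ≥ 15 and N = 16.
Check: N=16 gives T = 0.2219 < 0.24; N=15 gives T = 0.2453.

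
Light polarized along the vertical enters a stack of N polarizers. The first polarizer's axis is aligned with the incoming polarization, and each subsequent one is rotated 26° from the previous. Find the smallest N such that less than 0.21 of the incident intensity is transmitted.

First polarizer is aligned with the polarization: full transmission.
Each further stage multiplies by cos²(26°) = 0.8078.
After N polarizers: T = 0.8078^(N−1). Require T < 0.21 ⇒ N−1 > ln(0.21)/ln(0.8078) = 7.31, so N−1 ≥ 8 and N = 9.
Check: N=9 gives T = 0.1814 < 0.21; N=8 gives T = 0.2245.

N = 9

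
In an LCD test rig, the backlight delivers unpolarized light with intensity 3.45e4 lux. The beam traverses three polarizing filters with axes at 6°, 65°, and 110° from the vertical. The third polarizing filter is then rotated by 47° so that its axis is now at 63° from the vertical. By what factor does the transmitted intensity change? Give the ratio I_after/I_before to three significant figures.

Before rotation:
Unpolarized light through the first polarizer → I₁ = ½ I₀, now polarized at 6°.
I₂ = I₁ cos²(65° − 6°) = 0.5 I₀ · cos²(59°) = 0.1326 I₀.
I₃ = I₂ cos²(110° − 65°) = 0.1326 I₀ · cos²(45°) = 0.06632 I₀.
After rotation:
Unpolarized light through the first polarizer → I₁ = ½ I₀, now polarized at 6°.
I₂ = I₁ cos²(65° − 6°) = 0.5 I₀ · cos²(59°) = 0.1326 I₀.
I₃ = I₂ cos²(63° − 65°) = 0.1326 I₀ · cos²(2°) = 0.1325 I₀.
Ratio = 0.1325 / 0.06632 = 1.998.

I_new/I_old ≈ 2.00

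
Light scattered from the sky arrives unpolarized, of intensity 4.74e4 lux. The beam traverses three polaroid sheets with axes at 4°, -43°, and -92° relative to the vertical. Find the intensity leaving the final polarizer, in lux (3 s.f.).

I ≈ 4740 lux

Unpolarized light through the first polarizer → I₁ = 4.74e4 lux/2 = 2.37e+04 lux, polarized at 4°.
I₂ = I₁ · cos²(47°) = 2.37e+04 · 0.4651 = 1.102e+04 lux.
I₃ = I₂ · cos²(49°) = 1.102e+04 · 0.4304 = 4745 lux.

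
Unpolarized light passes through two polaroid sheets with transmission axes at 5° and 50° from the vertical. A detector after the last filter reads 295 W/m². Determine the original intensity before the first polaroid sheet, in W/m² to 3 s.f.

Unpolarized light through the first polarizer → I₁ = ½ I₀, now polarized at 5°.
I₂ = I₁ cos²(50° − 5°) = 0.5 I₀ · cos²(45°) = 0.25 I₀.
So 295 W/m² = 0.25 I₀, giving I₀ = 295/0.25 = 1180 W/m².

I₀ ≈ 1180 W/m²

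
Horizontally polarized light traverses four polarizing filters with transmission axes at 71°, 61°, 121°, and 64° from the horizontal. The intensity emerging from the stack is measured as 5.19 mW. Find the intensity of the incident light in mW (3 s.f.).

By Malus's law, I₁ = I₀ cos²(71° − 0°) = I₀ cos²(71°) = 0.106 I₀.
I₂ = I₁ cos²(61° − 71°) = 0.106 I₀ · cos²(10°) = 0.1028 I₀.
I₃ = I₂ cos²(121° − 61°) = 0.1028 I₀ · cos²(60°) = 0.0257 I₀.
I₄ = I₃ cos²(64° − 121°) = 0.0257 I₀ · cos²(57°) = 0.007623 I₀.
So 5.19 mW = 0.007623 I₀, giving I₀ = 5.19/0.007623 = 680.8 mW.

I₀ ≈ 681 mW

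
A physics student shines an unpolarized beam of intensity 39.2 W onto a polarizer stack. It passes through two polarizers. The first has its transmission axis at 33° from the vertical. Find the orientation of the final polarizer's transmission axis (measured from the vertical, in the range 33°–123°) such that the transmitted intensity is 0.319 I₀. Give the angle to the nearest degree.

θ ≈ 70°

Unpolarized light through the first polarizer → I₁ = ½ I₀, now polarized at 33°.
Need I₂/I₀ = 0.319, so cos²(θ − 33°) = 0.319 / 0.5 = 0.638.
θ − 33° = arccos(√0.638) = 37.0°, giving θ ≈ 33 + 37.0 = 70.0°.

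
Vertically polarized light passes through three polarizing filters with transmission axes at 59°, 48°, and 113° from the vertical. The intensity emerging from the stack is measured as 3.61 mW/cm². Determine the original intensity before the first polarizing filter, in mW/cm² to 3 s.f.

I₁ = I₀ cos²(59° − 0°) = I₀ cos²(59°) = 0.2653 I₀.
I₂ = I₁ cos²(48° − 59°) = 0.2653 I₀ · cos²(11°) = 0.2556 I₀.
I₃ = I₂ cos²(113° − 48°) = 0.2556 I₀ · cos²(65°) = 0.04565 I₀.
So 3.61 mW/cm² = 0.04565 I₀, giving I₀ = 3.61/0.04565 = 79.07 mW/cm².

I₀ ≈ 79.1 mW/cm²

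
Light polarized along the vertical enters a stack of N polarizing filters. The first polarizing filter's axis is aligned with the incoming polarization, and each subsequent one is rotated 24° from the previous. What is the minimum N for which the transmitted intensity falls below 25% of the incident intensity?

N = 9

First polarizer is aligned with the polarization: full transmission.
Each further stage multiplies by cos²(24°) = 0.8346.
After N polarizers: T = 0.8346^(N−1). Require T < 0.25 ⇒ N−1 > ln(0.25)/ln(0.8346) = 7.67, so N−1 ≥ 8 and N = 9.
Check: N=9 gives T = 0.2353 < 0.25; N=8 gives T = 0.282.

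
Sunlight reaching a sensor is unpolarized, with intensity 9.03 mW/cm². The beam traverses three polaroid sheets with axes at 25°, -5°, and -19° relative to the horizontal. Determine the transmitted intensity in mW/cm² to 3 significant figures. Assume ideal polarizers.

Unpolarized light through the first polarizer → I₁ = 9.03 mW/cm²/2 = 4.515 mW/cm², polarized at 25°.
I₂ = I₁ · cos²(30°) = 4.515 · 0.75 = 3.386 mW/cm².
I₃ = I₂ · cos²(14°) = 3.386 · 0.9415 = 3.188 mW/cm².

I ≈ 3.19 mW/cm²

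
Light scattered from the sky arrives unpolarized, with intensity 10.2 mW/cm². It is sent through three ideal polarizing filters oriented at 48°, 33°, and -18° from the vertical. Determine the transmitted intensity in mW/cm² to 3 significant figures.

Unpolarized light through the first polarizer → I₁ = 10.2 mW/cm²/2 = 5.1 mW/cm², polarized at 48°.
I₂ = I₁ · cos²(15°) = 5.1 · 0.933 = 4.758 mW/cm².
I₃ = I₂ · cos²(51°) = 4.758 · 0.396 = 1.885 mW/cm².

I ≈ 1.88 mW/cm²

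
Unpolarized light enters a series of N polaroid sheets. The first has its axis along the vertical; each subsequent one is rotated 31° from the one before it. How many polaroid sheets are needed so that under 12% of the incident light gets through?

First polarizer halves the unpolarized light: factor 1/2.
Each further stage multiplies by cos²(31°) = 0.7347.
After N polarizers: T = 0.5·0.7347^(N−1). Require T < 0.12 ⇒ N−1 > ln(0.12/0.5)/ln(0.7347) = 4.63, so N−1 ≥ 5 and N = 6.
Check: N=6 gives T = 0.1071 < 0.12; N=5 gives T = 0.1457.

N = 6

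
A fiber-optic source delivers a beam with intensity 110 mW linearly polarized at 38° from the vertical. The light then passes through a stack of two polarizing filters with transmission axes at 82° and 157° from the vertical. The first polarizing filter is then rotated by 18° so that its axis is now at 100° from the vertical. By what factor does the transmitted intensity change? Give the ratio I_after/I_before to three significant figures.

Before rotation:
I₁ = I₀ cos²(82° − 38°) = I₀ cos²(44°) = 0.5174 I₀.
I₂ = I₁ cos²(157° − 82°) = 0.5174 I₀ · cos²(75°) = 0.03466 I₀.
After rotation:
I₁ = I₀ cos²(100° − 38°) = I₀ cos²(62°) = 0.2204 I₀.
I₂ = I₁ cos²(157° − 100°) = 0.2204 I₀ · cos²(57°) = 0.06538 I₀.
Ratio = 0.06538 / 0.03466 = 1.886.

I_new/I_old ≈ 1.89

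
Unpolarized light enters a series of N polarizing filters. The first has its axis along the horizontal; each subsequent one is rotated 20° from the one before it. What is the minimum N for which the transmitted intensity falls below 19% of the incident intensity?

N = 9

First polarizer halves the unpolarized light: factor 1/2.
Each further stage multiplies by cos²(20°) = 0.883.
After N polarizers: T = 0.5·0.883^(N−1). Require T < 0.19 ⇒ N−1 > ln(0.19/0.5)/ln(0.883) = 7.78, so N−1 ≥ 8 and N = 9.
Check: N=9 gives T = 0.1848 < 0.19; N=8 gives T = 0.2093.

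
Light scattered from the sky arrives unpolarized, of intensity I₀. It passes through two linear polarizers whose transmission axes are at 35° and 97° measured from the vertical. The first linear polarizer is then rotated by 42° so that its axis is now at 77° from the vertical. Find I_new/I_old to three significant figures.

I_new/I_old ≈ 4.01

Before rotation:
Unpolarized light through the first polarizer → I₁ = ½ I₀, now polarized at 35°.
I₂ = I₁ cos²(97° − 35°) = 0.5 I₀ · cos²(62°) = 0.1102 I₀.
After rotation:
Unpolarized light through the first polarizer → I₁ = ½ I₀, now polarized at 77°.
I₂ = I₁ cos²(97° − 77°) = 0.5 I₀ · cos²(20°) = 0.4415 I₀.
Ratio = 0.4415 / 0.1102 = 4.006.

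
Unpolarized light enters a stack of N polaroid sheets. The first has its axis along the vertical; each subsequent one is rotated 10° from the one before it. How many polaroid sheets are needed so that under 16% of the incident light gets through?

N = 39

First polarizer halves the unpolarized light: factor 1/2.
Each further stage multiplies by cos²(10°) = 0.9698.
After N polarizers: T = 0.5·0.9698^(N−1). Require T < 0.16 ⇒ N−1 > ln(0.16/0.5)/ln(0.9698) = 37.21, so N−1 ≥ 38 and N = 39.
Check: N=39 gives T = 0.1562 < 0.16; N=38 gives T = 0.1611.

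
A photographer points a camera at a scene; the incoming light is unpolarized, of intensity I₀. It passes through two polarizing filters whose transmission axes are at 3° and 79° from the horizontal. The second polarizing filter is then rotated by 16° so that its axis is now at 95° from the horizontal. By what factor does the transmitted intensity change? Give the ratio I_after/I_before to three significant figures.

Before rotation:
Unpolarized light through the first polarizer → I₁ = ½ I₀, now polarized at 3°.
I₂ = I₁ cos²(79° − 3°) = 0.5 I₀ · cos²(76°) = 0.02926 I₀.
After rotation:
Unpolarized light through the first polarizer → I₁ = ½ I₀, now polarized at 3°.
Angle between axes 1 and 2: 88°. I₂ = 0.5 I₀ · cos²(88°) = 0.000609 I₀.
Ratio = 0.000609 / 0.02926 = 0.02081.

I_new/I_old ≈ 0.0208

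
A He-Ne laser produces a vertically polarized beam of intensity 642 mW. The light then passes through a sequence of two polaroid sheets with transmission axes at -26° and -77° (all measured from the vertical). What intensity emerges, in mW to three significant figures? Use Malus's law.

By Malus's law, I₁ = 642 mW · cos²(26°) = 518.6 mW.
I₂ = I₁ · cos²(51°) = 518.6 · 0.396 = 205.4 mW.

I ≈ 205 mW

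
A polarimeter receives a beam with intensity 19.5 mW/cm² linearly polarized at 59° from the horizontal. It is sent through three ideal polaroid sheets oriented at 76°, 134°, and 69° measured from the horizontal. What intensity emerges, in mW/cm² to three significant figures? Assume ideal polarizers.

I₁ = 19.5 mW/cm² · cos²(17°) = 17.83 mW/cm².
I₂ = I₁ · cos²(58°) = 17.83 · 0.2808 = 5.008 mW/cm².
I₃ = I₂ · cos²(65°) = 5.008 · 0.1786 = 0.8944 mW/cm².

I ≈ 0.894 mW/cm²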